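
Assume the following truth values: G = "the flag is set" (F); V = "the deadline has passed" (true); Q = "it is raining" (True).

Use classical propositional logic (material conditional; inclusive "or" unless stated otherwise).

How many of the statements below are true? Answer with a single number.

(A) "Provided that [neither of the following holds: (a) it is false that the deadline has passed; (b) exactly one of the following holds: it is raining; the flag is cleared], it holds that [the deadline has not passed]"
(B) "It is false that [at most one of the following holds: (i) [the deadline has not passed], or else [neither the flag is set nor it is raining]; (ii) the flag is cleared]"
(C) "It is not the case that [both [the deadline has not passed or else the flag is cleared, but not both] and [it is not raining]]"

(A): Formalization: (¬V ↓ (Q ⊕ ¬G)) → ¬V

¬V = ¬T = F
¬G = ¬F = T
Q ⊕ ¬G = T ⊕ T = F
¬V ↓ (Q ⊕ ¬G) = F ↓ F = T
¬V = ¬T = F
(¬V ↓ (Q ⊕ ¬G)) → ¬V = T → F = F
So (A) is false.

(B): This is ¬((¬V ∨ (G ↓ Q)) ↑ ¬G).

¬V = ¬T = F
G ↓ Q = F ↓ T = F
¬V ∨ (G ↓ Q) = F ∨ F = F
¬G = ¬F = T
(¬V ∨ (G ↓ Q)) ↑ ¬G = F ↑ T = T
¬((¬V ∨ (G ↓ Q)) ↑ ¬G) = ¬T = F
Thus (B) is false.

(C): Parsed as ¬((¬V ⊕ ¬G) ∧ ¬Q)

¬V = ¬T = F
¬G = ¬F = T
¬V ⊕ ¬G = F ⊕ T = T
¬Q = ¬T = F
(¬V ⊕ ¬G) ∧ ¬Q = T ∧ F = F
¬((¬V ⊕ ¬G) ∧ ¬Q) = ¬F = T
So (C) is true.

1 of the 3 statements is true ((C)).

1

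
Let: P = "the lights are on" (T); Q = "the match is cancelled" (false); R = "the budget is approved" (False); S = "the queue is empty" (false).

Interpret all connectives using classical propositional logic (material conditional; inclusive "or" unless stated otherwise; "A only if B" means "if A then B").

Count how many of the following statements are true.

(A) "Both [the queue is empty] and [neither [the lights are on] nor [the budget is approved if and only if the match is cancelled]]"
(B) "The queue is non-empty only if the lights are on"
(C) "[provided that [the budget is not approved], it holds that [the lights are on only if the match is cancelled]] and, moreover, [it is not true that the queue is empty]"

1

(A): This is S ∧ (P ↓ (R ↔ Q)).

R ↔ Q = F ↔ F = T
P ↓ (R ↔ Q) = T ↓ T = F
S ∧ (P ↓ (R ↔ Q)) = F ∧ F = F
So (A) is false.

(B): Parsed as ¬S → P

¬S = ¬F = T
¬S → P = T → T = T
So (B) is true.

(C): Parsed as (¬R → (P → Q)) ∧ ¬S

¬R = ¬F = T
P → Q = T → F = F
¬R → (P → Q) = T → F = F
¬S = ¬F = T
(¬R → (P → Q)) ∧ ¬S = F ∧ T = F
Thus (C) is false.

1 of the 3 statements is true ((B)).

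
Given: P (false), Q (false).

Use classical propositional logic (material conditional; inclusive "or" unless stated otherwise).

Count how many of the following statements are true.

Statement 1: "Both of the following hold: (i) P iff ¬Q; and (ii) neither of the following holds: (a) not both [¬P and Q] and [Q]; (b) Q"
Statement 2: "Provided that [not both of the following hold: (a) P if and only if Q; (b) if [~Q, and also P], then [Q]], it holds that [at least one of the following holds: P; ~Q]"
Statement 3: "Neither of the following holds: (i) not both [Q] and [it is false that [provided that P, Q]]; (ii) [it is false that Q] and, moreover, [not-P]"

Statement 1: Parsed as (P ↔ ¬Q) ∧ (((¬P ∧ Q) ↑ Q) ↓ Q)

¬Q = ¬F = T
P ↔ ¬Q = F ↔ T = F
¬P = ¬F = T
¬P ∧ Q = T ∧ F = F
(¬P ∧ Q) ↑ Q = F ↑ F = T
((¬P ∧ Q) ↑ Q) ↓ Q = T ↓ F = F
(P ↔ ¬Q) ∧ (((¬P ∧ Q) ↑ Q) ↓ Q) = F ∧ F = F
So Statement 1 is false.

Statement 2: Parsed as ((P ↔ Q) ↑ ((¬Q ∧ P) → Q)) → (P ∨ ¬Q)

P ↔ Q = F ↔ F = T
¬Q = ¬F = T
¬Q ∧ P = T ∧ F = F
(¬Q ∧ P) → Q = F → F = T
(P ↔ Q) ↑ ((¬Q ∧ P) → Q) = T ↑ T = F
¬Q = ¬F = T
P ∨ ¬Q = F ∨ T = T
((P ↔ Q) ↑ ((¬Q ∧ P) → Q)) → (P ∨ ¬Q) = F → T = T
Hence Statement 2 is true.

Statement 3: In symbols: (Q ↑ ¬(P → Q)) ↓ (¬Q ∧ ¬P)

P → Q = F → F = T
¬(P → Q) = ¬T = F
Q ↑ ¬(P → Q) = F ↑ F = T
¬Q = ¬F = T
¬P = ¬F = T
¬Q ∧ ¬P = T ∧ T = T
(Q ↑ ¬(P → Q)) ↓ (¬Q ∧ ¬P) = T ↓ T = F
So Statement 3 is false.

True statements: 1.

1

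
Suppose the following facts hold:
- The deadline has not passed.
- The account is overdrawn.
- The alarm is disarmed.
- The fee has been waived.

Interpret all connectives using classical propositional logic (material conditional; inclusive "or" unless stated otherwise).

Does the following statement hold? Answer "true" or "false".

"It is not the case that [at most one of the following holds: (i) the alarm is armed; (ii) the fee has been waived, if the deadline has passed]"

false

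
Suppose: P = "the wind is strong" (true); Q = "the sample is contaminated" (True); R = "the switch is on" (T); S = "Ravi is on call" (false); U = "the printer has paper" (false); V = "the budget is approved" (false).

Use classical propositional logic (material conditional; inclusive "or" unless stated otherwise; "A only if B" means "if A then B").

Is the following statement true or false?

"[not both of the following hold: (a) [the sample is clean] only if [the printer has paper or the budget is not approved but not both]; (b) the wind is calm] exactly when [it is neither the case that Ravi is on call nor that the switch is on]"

False.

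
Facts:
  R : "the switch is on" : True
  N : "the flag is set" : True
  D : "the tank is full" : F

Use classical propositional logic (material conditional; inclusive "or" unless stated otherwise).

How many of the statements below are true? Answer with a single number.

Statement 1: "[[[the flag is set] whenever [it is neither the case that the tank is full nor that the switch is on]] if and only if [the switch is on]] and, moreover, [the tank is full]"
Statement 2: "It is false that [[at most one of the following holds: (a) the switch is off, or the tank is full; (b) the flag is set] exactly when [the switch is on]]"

Statement 1: Formalization: (((D nor R) -> N) <-> R) & D

D nor R = F nor T = F
(D nor R) -> N = F -> T = T
((D nor R) -> N) <-> R = T <-> T = T
(((D nor R) -> N) <-> R) & D = T & F = F
So Statement 1 is false.

Statement 2: Parsed as ~(((~R | D) nand N) <-> R)

~R = ~T = F
~R | D = F | F = F
(~R | D) nand N = F nand T = T
((~R | D) nand N) <-> R = T <-> T = T
~(((~R | D) nand N) <-> R) = ~T = F
Thus Statement 2 is false.

0 of the 2 statements are true (none).

0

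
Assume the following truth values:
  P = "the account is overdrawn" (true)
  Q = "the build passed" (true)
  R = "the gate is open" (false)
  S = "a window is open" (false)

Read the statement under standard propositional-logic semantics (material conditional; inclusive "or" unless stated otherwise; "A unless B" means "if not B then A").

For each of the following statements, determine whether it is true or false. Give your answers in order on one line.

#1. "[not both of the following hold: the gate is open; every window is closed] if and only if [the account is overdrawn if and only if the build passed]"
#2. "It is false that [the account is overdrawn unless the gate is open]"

#1 true / #2 false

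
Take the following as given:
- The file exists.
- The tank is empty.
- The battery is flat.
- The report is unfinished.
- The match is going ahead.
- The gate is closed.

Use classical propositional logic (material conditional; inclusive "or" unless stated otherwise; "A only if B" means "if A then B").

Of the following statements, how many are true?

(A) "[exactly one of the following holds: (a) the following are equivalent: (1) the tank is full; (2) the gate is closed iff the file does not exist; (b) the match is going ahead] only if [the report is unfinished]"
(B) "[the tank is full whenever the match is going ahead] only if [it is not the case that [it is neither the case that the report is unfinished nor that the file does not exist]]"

Let K = "the tank is full" (F), W = "the gate is open" (F), Q = "the file exists" (T), D = "the match is cancelled" (F), M = "the report is finished" (F).

(A): Parsed as ((K ↔ (¬W ↔ ¬Q)) ⊕ ¬D) → ¬M

¬W = ¬F = T
¬Q = ¬T = F
¬W ↔ ¬Q = T ↔ F = F
K ↔ (¬W ↔ ¬Q) = F ↔ F = T
¬D = ¬F = T
(K ↔ (¬W ↔ ¬Q)) ⊕ ¬D = T ⊕ T = F
¬M = ¬F = T
((K ↔ (¬W ↔ ¬Q)) ⊕ ¬D) → ¬M = F → T = T
So (A) is true.

(B): This is (¬D → K) → ¬(¬M ↓ ¬Q).

¬D = ¬F = T
¬D → K = T → F = F
¬M = ¬F = T
¬Q = ¬T = F
¬M ↓ ¬Q = T ↓ F = F
¬(¬M ↓ ¬Q) = ¬F = T
(¬D → K) → ¬(¬M ↓ ¬Q) = F → T = T
Thus (B) is true.

Count: 2.

2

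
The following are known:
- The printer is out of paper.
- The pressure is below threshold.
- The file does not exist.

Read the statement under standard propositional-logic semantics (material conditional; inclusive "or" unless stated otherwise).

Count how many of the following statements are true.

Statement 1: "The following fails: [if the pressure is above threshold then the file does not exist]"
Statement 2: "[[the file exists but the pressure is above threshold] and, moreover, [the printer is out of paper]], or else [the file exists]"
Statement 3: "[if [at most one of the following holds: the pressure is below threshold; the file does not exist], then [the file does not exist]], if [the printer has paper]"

Let U = "the pressure is above threshold" (F), D = "the file exists" (F), K = "the printer has paper" (F).

Statement 1: Formalization: ¬(U → ¬D)

¬D = ¬F = T
U → ¬D = F → T = T
¬(U → ¬D) = ¬T = F
Thus Statement 1 is false.

Statement 2: Formalization: ((D ∧ U) ∧ ¬K) ∨ D

D ∧ U = F ∧ F = F
¬K = ¬F = T
(D ∧ U) ∧ ¬K = F ∧ T = F
((D ∧ U) ∧ ¬K) ∨ D = F ∨ F = F
Hence Statement 2 is false.

Statement 3: This is K → ((¬U ↑ ¬D) → ¬D).

¬U = ¬F = T
¬D = ¬F = T
¬U ↑ ¬D = T ↑ T = F
¬D = ¬F = T
(¬U ↑ ¬D) → ¬D = F → T = T
K → ((¬U ↑ ¬D) → ¬D) = F → T = T
Hence Statement 3 is true.

1 of the 3 statements is true.

1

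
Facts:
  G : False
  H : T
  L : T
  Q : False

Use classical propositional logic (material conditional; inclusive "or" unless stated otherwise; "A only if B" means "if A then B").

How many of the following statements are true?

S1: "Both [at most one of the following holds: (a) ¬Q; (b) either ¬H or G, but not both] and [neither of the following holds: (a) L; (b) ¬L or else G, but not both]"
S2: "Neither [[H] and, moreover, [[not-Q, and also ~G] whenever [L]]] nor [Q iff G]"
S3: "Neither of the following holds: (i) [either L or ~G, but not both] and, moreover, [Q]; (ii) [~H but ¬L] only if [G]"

S1: In symbols: (not Q nand (not H xor G)) and (L nor (not L xor G))

not Q = not False = True
not H = not True = False
not H xor G = False xor False = False
not Q nand (not H xor G) = True nand False = True
not L = not True = False
not L xor G = False xor False = False
L nor (not L xor G) = True nor False = False
(not Q nand (not H xor G)) and (L nor (not L xor G)) = True and False = False
Hence S1 is false.

S2: Parsed as (H and (L -> (not Q and not G))) nor (Q iff G)

not Q = not False = True
not G = not False = True
not Q and not G = True and True = True
L -> (not Q and not G) = True -> True = True
H and (L -> (not Q and not G)) = True and True = True
Q iff G = False iff False = True
(H and (L -> (not Q and not G))) nor (Q iff G) = True nor True = False
So S2 is false.

S3: In symbols: ((L xor not G) and Q) nor ((not H and not L) -> G)

not G = not False = True
L xor not G = True xor True = False
(L xor not G) and Q = False and False = False
not H = not True = False
not L = not True = False
not H and not L = False and False = False
(not H and not L) -> G = False -> False = True
((L xor not G) and Q) nor ((not H and not L) -> G) = False nor True = False
Hence S3 is false.

Count: 0.

0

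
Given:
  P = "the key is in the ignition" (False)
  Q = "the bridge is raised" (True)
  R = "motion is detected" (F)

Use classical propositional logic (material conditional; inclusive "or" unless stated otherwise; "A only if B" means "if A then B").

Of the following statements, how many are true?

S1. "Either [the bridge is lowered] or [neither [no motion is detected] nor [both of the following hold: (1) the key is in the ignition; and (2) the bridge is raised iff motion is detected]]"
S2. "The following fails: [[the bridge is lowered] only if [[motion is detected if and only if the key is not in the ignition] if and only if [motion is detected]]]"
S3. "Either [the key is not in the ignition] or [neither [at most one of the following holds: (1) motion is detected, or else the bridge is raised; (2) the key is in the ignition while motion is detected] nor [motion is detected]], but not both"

1

S1: Parsed as ¬Q ∨ (¬R ↓ (P ∧ (Q ↔ R)))

¬Q = ¬T = F
¬R = ¬F = T
Q ↔ R = T ↔ F = F
P ∧ (Q ↔ R) = F ∧ F = F
¬R ↓ (P ∧ (Q ↔ R)) = T ↓ F = F
¬Q ∨ (¬R ↓ (P ∧ (Q ↔ R))) = F ∨ F = F
Hence S1 is false.

S2: Parsed as ¬(¬Q → ((R ↔ ¬P) ↔ R))

¬Q = ¬T = F
¬P = ¬F = T
R ↔ ¬P = F ↔ T = F
(R ↔ ¬P) ↔ R = F ↔ F = T
¬Q → ((R ↔ ¬P) ↔ R) = F → T = T
¬(¬Q → ((R ↔ ¬P) ↔ R)) = ¬T = F
So S2 is false.

S3: In symbols: ¬P ⊕ (((R ∨ Q) ↑ (P ∧ R)) ↓ R)

¬P = ¬F = T
R ∨ Q = F ∨ T = T
P ∧ R = F ∧ F = F
(R ∨ Q) ↑ (P ∧ R) = T ↑ F = T
((R ∨ Q) ↑ (P ∧ R)) ↓ R = T ↓ F = F
¬P ⊕ (((R ∨ Q) ↑ (P ∧ R)) ↓ R) = T ⊕ F = T
So S3 is true.

1 of the 3 statements is true (S3).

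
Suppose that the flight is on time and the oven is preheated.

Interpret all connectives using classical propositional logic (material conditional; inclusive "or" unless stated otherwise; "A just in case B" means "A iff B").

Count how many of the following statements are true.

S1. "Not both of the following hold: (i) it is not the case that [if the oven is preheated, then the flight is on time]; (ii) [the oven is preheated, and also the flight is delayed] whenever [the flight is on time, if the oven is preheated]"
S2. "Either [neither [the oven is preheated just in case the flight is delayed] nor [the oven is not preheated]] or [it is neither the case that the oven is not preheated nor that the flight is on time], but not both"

Let Q = "the oven is preheated" (T), P = "the flight is delayed" (F).

S1: This is ~(Q -> ~P) nand ((Q -> ~P) -> (Q & P)).

~P = ~F = T
Q -> ~P = T -> T = T
~(Q -> ~P) = ~T = F
~P = ~F = T
Q -> ~P = T -> T = T
Q & P = T & F = F
(Q -> ~P) -> (Q & P) = T -> F = F
~(Q -> ~P) nand ((Q -> ~P) -> (Q & P)) = F nand F = T
Thus S1 is true.

S2: Formalization: ((Q <-> P) nor ~Q) xor (~Q nor ~P)

Q <-> P = T <-> F = F
~Q = ~T = F
(Q <-> P) nor ~Q = F nor F = T
~Q = ~T = F
~P = ~F = T
~Q nor ~P = F nor T = F
((Q <-> P) nor ~Q) xor (~Q nor ~P) = T xor F = T
Thus S2 is true.

2 of the 2 statements are true (S1, S2).

2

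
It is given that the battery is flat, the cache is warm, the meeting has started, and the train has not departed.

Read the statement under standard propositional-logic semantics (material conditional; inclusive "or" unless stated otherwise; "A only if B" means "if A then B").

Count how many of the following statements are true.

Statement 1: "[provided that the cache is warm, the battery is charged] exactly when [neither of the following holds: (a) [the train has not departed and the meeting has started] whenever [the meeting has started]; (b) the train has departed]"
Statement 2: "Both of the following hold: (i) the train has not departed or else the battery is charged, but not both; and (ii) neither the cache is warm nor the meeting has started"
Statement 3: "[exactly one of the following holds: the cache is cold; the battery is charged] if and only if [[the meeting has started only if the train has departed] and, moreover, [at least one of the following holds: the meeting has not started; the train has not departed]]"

2

Let M = "the cache is warm" (T), L = "the battery is charged" (F), S = "the meeting has started" (T), Q = "the train has departed" (F).

Statement 1: In symbols: (M -> L) <-> ((S -> (~Q & S)) nor Q)

M -> L = T -> F = F
~Q = ~F = T
~Q & S = T & T = T
S -> (~Q & S) = T -> T = T
(S -> (~Q & S)) nor Q = T nor F = F
(M -> L) <-> ((S -> (~Q & S)) nor Q) = F <-> F = T
Thus Statement 1 is true.

Statement 2: In symbols: (~Q xor L) & (M nor S)

~Q = ~F = T
~Q xor L = T xor F = T
M nor S = T nor T = F
(~Q xor L) & (M nor S) = T & F = F
Thus Statement 2 is false.

Statement 3: In symbols: (~M xor L) <-> ((S -> Q) & (~S | ~Q))

~M = ~T = F
~M xor L = F xor F = F
S -> Q = T -> F = F
~S = ~T = F
~Q = ~F = T
~S | ~Q = F | T = T
(S -> Q) & (~S | ~Q) = F & T = F
(~M xor L) <-> ((S -> Q) & (~S | ~Q)) = F <-> F = T
Hence Statement 3 is true.

Count: 2.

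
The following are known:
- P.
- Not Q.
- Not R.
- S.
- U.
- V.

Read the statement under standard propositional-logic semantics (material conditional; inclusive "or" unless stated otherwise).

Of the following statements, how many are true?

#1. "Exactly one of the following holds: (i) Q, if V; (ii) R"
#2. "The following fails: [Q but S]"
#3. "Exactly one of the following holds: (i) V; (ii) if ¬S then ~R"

1

#1: Formalization: (V -> Q) xor R

V -> Q = T -> F = F
(V -> Q) xor R = F xor F = F
Hence #1 is false.

#2: Formalization: ~(Q & S)

Q & S = F & T = F
~(Q & S) = ~F = T
So #2 is true.

#3: Formalization: V xor (~S -> ~R)

~S = ~T = F
~R = ~F = T
~S -> ~R = F -> T = T
V xor (~S -> ~R) = T xor T = F
Hence #3 is false.

True statements: 1.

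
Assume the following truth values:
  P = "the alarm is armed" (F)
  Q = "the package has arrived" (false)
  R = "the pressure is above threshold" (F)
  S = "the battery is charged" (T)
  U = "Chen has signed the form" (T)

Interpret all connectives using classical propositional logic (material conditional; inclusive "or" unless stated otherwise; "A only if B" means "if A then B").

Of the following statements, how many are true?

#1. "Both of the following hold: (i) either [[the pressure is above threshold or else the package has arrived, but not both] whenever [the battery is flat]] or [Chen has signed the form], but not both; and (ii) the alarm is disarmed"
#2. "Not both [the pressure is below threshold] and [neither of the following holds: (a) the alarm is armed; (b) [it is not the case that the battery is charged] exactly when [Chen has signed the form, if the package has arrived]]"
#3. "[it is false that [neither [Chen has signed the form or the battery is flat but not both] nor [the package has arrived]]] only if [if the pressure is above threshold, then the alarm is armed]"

#1: This is ((¬S → (R ⊕ Q)) ⊕ U) ∧ ¬P.

¬S = ¬T = F
R ⊕ Q = F ⊕ F = F
¬S → (R ⊕ Q) = F → F = T
(¬S → (R ⊕ Q)) ⊕ U = T ⊕ T = F
¬P = ¬F = T
((¬S → (R ⊕ Q)) ⊕ U) ∧ ¬P = F ∧ T = F
Hence #1 is false.

#2: Parsed as ¬R ↑ (P ↓ (¬S ↔ (Q → U)))

¬R = ¬F = T
¬S = ¬T = F
Q → U = F → T = T
¬S ↔ (Q → U) = F ↔ T = F
P ↓ (¬S ↔ (Q → U)) = F ↓ F = T
¬R ↑ (P ↓ (¬S ↔ (Q → U))) = T ↑ T = F
Hence #2 is false.

#3: This is ¬((U ⊕ ¬S) ↓ Q) → (R → P).

¬S = ¬T = F
U ⊕ ¬S = T ⊕ F = T
(U ⊕ ¬S) ↓ Q = T ↓ F = F
¬((U ⊕ ¬S) ↓ Q) = ¬F = T
R → P = F → F = T
¬((U ⊕ ¬S) ↓ Q) → (R → P) = T → T = T
So #3 is true.

Count: 1.

1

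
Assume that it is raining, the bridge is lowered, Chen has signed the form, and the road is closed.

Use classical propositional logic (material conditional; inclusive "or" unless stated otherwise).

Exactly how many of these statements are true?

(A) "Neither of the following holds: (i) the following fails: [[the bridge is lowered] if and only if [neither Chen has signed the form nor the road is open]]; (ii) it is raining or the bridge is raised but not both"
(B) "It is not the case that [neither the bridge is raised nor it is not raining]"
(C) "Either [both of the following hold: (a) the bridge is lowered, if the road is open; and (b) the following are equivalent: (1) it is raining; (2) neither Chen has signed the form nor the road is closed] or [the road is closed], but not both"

Let Q = "the bridge is raised" (F), V = "Chen has signed the form" (T), D = "the road is closed" (T), R = "it is raining" (T).

(A): Formalization: ~(~Q <-> (V nor ~D)) nor (R xor Q)

~Q = ~F = T
~D = ~T = F
V nor ~D = T nor F = F
~Q <-> (V nor ~D) = T <-> F = F
~(~Q <-> (V nor ~D)) = ~F = T
R xor Q = T xor F = T
~(~Q <-> (V nor ~D)) nor (R xor Q) = T nor T = F
Hence (A) is false.

(B): This is ~(Q nor ~R).

~R = ~T = F
Q nor ~R = F nor F = T
~(Q nor ~R) = ~T = F
Hence (B) is false.

(C): Formalization: ((~D -> ~Q) & (R <-> (V nor D))) xor D

~D = ~T = F
~Q = ~F = T
~D -> ~Q = F -> T = T
V nor D = T nor T = F
R <-> (V nor D) = T <-> F = F
(~D -> ~Q) & (R <-> (V nor D)) = T & F = F
((~D -> ~Q) & (R <-> (V nor D))) xor D = F xor T = T
Hence (C) is true.

1 of the 3 statements is true.

1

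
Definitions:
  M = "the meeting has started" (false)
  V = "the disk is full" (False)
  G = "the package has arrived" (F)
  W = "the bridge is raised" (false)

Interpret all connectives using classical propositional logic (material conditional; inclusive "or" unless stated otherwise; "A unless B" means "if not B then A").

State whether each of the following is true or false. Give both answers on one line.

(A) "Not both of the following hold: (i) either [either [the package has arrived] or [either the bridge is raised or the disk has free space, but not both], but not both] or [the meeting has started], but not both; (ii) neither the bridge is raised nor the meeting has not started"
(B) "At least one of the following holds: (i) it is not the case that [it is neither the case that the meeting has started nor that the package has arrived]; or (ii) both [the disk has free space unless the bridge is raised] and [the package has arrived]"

(A): This is ((G ⊕ (W ⊕ ¬V)) ⊕ M) ↑ (W ↓ ¬M).

¬V = ¬F = T
W ⊕ ¬V = F ⊕ T = T
G ⊕ (W ⊕ ¬V) = F ⊕ T = T
(G ⊕ (W ⊕ ¬V)) ⊕ M = T ⊕ F = T
¬M = ¬F = T
W ↓ ¬M = F ↓ T = F
((G ⊕ (W ⊕ ¬V)) ⊕ M) ↑ (W ↓ ¬M) = T ↑ F = T
Thus (A) is true.

(B): Parsed as ¬(M ↓ G) ∨ ((¬V ∨ W) ∧ G)

M ↓ G = F ↓ F = T
¬(M ↓ G) = ¬T = F
¬V = ¬F = T
¬V ∨ W = T ∨ F = T
(¬V ∨ W) ∧ G = T ∧ F = F
¬(M ↓ G) ∨ ((¬V ∨ W) ∧ G) = F ∨ F = F
So (B) is false.

(A) True, (B) False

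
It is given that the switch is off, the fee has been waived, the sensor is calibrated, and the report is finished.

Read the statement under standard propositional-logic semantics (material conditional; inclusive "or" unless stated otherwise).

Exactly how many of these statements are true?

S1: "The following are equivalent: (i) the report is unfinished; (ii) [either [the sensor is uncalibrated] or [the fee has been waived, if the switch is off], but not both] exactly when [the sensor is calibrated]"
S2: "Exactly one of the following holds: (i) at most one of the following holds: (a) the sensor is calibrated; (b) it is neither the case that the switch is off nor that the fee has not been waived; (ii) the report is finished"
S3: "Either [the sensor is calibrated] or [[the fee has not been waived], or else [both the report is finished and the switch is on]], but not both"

1

Let M = "the report is finished" (T), Q = "the sensor is calibrated" (T), R = "the switch is on" (F), L = "the fee has been waived" (T).

S1: Parsed as ¬M ↔ ((¬Q ⊕ (¬R → L)) ↔ Q)

¬M = ¬T = F
¬Q = ¬T = F
¬R = ¬F = T
¬R → L = T → T = T
¬Q ⊕ (¬R → L) = F ⊕ T = T
(¬Q ⊕ (¬R → L)) ↔ Q = T ↔ T = T
¬M ↔ ((¬Q ⊕ (¬R → L)) ↔ Q) = F ↔ T = F
Hence S1 is false.

S2: This is (Q ↑ (¬R ↓ ¬L)) ⊕ M.

¬R = ¬F = T
¬L = ¬T = F
¬R ↓ ¬L = T ↓ F = F
Q ↑ (¬R ↓ ¬L) = T ↑ F = T
(Q ↑ (¬R ↓ ¬L)) ⊕ M = T ⊕ T = F
Thus S2 is false.

S3: This is Q ⊕ (¬L ∨ (M ∧ R)).

¬L = ¬T = F
M ∧ R = T ∧ F = F
¬L ∨ (M ∧ R) = F ∨ F = F
Q ⊕ (¬L ∨ (M ∧ R)) = T ⊕ F = T
Thus S3 is true.

1 of the 3 statements is true (S3).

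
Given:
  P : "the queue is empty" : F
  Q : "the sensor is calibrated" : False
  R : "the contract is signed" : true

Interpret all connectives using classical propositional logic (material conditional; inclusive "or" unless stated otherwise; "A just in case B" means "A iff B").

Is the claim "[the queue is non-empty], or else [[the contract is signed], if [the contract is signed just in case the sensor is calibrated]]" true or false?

True

In symbols: ~P | ((R <-> Q) -> R)

~P = ~F = T
R <-> Q = T <-> F = F
(R <-> Q) -> R = F -> T = T
~P | ((R <-> Q) -> R) = T | T = T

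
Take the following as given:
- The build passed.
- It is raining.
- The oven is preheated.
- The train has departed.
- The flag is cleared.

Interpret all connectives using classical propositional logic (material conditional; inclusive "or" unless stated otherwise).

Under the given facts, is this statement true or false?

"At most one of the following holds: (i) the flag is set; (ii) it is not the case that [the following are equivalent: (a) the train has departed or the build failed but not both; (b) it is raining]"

Let D = "the flag is set" (F), H = "the train has departed" (T), Q = "the build passed" (T), G = "it is raining" (T).
This is D ↑ ¬((H ⊕ ¬Q) ↔ G).

¬Q = ¬T = F
H ⊕ ¬Q = T ⊕ F = T
(H ⊕ ¬Q) ↔ G = T ↔ T = T
¬((H ⊕ ¬Q) ↔ G) = ¬T = F
D ↑ ¬((H ⊕ ¬Q) ↔ G) = F ↑ F = T

The statement is true.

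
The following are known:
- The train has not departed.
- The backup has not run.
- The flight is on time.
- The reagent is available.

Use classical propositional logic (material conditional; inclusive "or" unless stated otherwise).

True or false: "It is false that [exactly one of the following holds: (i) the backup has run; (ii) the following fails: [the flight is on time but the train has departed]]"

Let Q = "the backup has run" (F), R = "the flight is delayed" (F), P = "the train has departed" (F).
Parsed as ~(Q xor ~(~R & P))

~R = ~F = T
~R & P = T & F = F
~(~R & P) = ~F = T
Q xor ~(~R & P) = F xor T = T
~(Q xor ~(~R & P)) = ~T = F

False.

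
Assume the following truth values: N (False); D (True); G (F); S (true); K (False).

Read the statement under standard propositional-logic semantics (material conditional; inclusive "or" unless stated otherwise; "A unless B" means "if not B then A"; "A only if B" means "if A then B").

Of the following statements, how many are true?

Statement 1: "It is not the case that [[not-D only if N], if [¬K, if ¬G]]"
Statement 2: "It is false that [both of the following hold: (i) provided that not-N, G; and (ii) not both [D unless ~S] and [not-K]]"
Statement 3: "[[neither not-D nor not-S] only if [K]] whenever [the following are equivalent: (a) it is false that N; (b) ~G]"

1

Statement 1: Parsed as ¬((¬G → ¬K) → (¬D → N))

¬G = ¬F = T
¬K = ¬F = T
¬G → ¬K = T → T = T
¬D = ¬T = F
¬D → N = F → F = T
(¬G → ¬K) → (¬D → N) = T → T = T
¬((¬G → ¬K) → (¬D → N)) = ¬T = F
Hence Statement 1 is false.

Statement 2: Parsed as ¬((¬N → G) ∧ ((D ∨ ¬S) ↑ ¬K))

¬N = ¬F = T
¬N → G = T → F = F
¬S = ¬T = F
D ∨ ¬S = T ∨ F = T
¬K = ¬F = T
(D ∨ ¬S) ↑ ¬K = T ↑ T = F
(¬N → G) ∧ ((D ∨ ¬S) ↑ ¬K) = F ∧ F = F
¬((¬N → G) ∧ ((D ∨ ¬S) ↑ ¬K)) = ¬F = T
Hence Statement 2 is true.

Statement 3: Parsed as (¬N ↔ ¬G) → ((¬D ↓ ¬S) → K)

¬N = ¬F = T
¬G = ¬F = T
¬N ↔ ¬G = T ↔ T = T
¬D = ¬T = F
¬S = ¬T = F
¬D ↓ ¬S = F ↓ F = T
(¬D ↓ ¬S) → K = T → F = F
(¬N ↔ ¬G) → ((¬D ↓ ¬S) → K) = T → F = F
Hence Statement 3 is false.

Count: 1.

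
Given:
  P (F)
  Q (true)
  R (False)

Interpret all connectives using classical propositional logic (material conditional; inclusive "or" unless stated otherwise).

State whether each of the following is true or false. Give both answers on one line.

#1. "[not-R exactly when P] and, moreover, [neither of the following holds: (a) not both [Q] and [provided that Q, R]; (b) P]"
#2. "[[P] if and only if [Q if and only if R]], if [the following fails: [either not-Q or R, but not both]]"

#1 F, #2 T

#1: Parsed as (not R iff P) and ((Q nand (Q -> R)) nor P)

not R = not False = True
not R iff P = True iff False = False
Q -> R = True -> False = False
Q nand (Q -> R) = True nand False = True
(Q nand (Q -> R)) nor P = True nor False = False
(not R iff P) and ((Q nand (Q -> R)) nor P) = False and False = False
Hence #1 is false.

#2: This is not (not Q xor R) -> (P iff (Q iff R)).

not Q = not True = False
not Q xor R = False xor False = False
not (not Q xor R) = not False = True
Q iff R = True iff False = False
P iff (Q iff R) = False iff False = True
not (not Q xor R) -> (P iff (Q iff R)) = True -> True = True
Thus #2 is true.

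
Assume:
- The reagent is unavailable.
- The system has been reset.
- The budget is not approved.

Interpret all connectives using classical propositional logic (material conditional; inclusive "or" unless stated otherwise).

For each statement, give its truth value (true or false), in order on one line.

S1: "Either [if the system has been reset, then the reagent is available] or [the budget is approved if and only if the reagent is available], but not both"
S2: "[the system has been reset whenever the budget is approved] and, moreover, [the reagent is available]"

S1 True, S2 False

Let U = "the system has been reset" (T), G = "the reagent is available" (F), P = "the budget is approved" (F).

S1: This is (U -> G) xor (P <-> G).

U -> G = T -> F = F
P <-> G = F <-> F = T
(U -> G) xor (P <-> G) = F xor T = T
Hence S1 is true.

S2: Formalization: (P -> U) & G

P -> U = F -> T = T
(P -> U) & G = T & F = F
Thus S2 is false.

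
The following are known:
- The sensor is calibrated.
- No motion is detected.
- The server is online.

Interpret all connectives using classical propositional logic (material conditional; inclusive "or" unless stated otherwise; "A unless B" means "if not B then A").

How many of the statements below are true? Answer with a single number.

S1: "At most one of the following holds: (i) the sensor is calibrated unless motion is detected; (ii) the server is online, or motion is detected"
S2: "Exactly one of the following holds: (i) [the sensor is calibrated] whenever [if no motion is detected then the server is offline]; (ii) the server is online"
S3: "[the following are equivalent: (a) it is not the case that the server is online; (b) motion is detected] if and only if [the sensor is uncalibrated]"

0

Let P = "the sensor is calibrated" (True), Q = "motion is detected" (False), R = "the server is online" (True).

S1: In symbols: (P or Q) nand (R or Q)

P or Q = True or False = True
R or Q = True or False = True
(P or Q) nand (R or Q) = True nand True = False
So S1 is false.

S2: This is ((not Q -> not R) -> P) xor R.

not Q = not False = True
not R = not True = False
not Q -> not R = True -> False = False
(not Q -> not R) -> P = False -> True = True
((not Q -> not R) -> P) xor R = True xor True = False
Thus S2 is false.

S3: Formalization: (not R iff Q) iff not P

not R = not True = False
not R iff Q = False iff False = True
not P = not True = False
(not R iff Q) iff not P = True iff False = False
So S3 is false.

True statements: 0 (none).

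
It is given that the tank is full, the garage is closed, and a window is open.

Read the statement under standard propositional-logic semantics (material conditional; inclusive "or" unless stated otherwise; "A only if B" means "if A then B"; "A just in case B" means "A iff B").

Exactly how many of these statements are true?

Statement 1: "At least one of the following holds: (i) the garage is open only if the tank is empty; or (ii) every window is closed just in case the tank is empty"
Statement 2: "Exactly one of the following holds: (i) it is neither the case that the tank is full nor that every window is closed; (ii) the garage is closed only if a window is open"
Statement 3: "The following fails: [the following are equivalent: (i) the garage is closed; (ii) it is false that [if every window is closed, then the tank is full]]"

3

Let Q = "the garage is closed" (T), P = "the tank is full" (T), R = "a window is open" (T).

Statement 1: This is (~Q -> ~P) | (~R <-> ~P).

~Q = ~T = F
~P = ~T = F
~Q -> ~P = F -> F = T
~R = ~T = F
~P = ~T = F
~R <-> ~P = F <-> F = T
(~Q -> ~P) | (~R <-> ~P) = T | T = T
So Statement 1 is true.

Statement 2: In symbols: (P nor ~R) xor (Q -> R)

~R = ~T = F
P nor ~R = T nor F = F
Q -> R = T -> T = T
(P nor ~R) xor (Q -> R) = F xor T = T
Hence Statement 2 is true.

Statement 3: This is ~(Q <-> ~(~R -> P)).

~R = ~T = F
~R -> P = F -> T = T
~(~R -> P) = ~T = F
Q <-> ~(~R -> P) = T <-> F = F
~(Q <-> ~(~R -> P)) = ~F = T
Thus Statement 3 is true.

Count: 3.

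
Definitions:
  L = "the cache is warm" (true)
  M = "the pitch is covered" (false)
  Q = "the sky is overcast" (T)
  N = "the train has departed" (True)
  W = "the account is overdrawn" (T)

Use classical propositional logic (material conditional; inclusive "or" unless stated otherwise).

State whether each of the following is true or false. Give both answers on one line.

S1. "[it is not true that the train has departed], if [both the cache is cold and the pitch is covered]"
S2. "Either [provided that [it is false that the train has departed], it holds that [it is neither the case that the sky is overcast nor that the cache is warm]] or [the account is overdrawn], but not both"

S1: This is (not L and M) -> not N.

not L = not True = False
not L and M = False and False = False
not N = not True = False
(not L and M) -> not N = False -> False = True
Thus S1 is true.

S2: Formalization: (not N -> (Q nor L)) xor W

not N = not True = False
Q nor L = True nor True = False
not N -> (Q nor L) = False -> False = True
(not N -> (Q nor L)) xor W = True xor True = False
Thus S2 is false.

S1 true, S2 false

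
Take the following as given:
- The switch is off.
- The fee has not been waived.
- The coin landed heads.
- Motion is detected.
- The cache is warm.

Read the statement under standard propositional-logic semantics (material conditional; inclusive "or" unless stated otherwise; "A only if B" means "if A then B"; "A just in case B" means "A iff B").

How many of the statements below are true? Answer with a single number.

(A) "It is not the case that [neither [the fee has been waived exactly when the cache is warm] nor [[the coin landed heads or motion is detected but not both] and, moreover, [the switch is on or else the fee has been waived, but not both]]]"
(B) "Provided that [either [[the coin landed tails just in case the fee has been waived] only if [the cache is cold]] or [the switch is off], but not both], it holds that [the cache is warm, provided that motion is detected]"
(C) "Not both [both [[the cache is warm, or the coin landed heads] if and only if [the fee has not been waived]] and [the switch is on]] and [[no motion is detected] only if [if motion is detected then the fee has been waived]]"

2

Let U = "the fee has been waived" (False), Q = "the cache is warm" (True), L = "the coin landed heads" (True), S = "motion is detected" (True), P = "the switch is on" (False).

(A): Formalization: not ((U iff Q) nor ((L xor S) and (P xor U)))

U iff Q = False iff True = False
L xor S = True xor True = False
P xor U = False xor False = False
(L xor S) and (P xor U) = False and False = False
(U iff Q) nor ((L xor S) and (P xor U)) = False nor False = True
not ((U iff Q) nor ((L xor S) and (P xor U))) = not True = False
So (A) is false.

(B): This is (((not L iff U) -> not Q) xor not P) -> (S -> Q).

not L = not True = False
not L iff U = False iff False = True
not Q = not True = False
(not L iff U) -> not Q = True -> False = False
not P = not False = True
((not L iff U) -> not Q) xor not P = False xor True = True
S -> Q = True -> True = True
(((not L iff U) -> not Q) xor not P) -> (S -> Q) = True -> True = True
Hence (B) is true.

(C): This is (((Q or L) iff not U) and P) nand (not S -> (S -> U)).

Q or L = True or True = True
not U = not False = True
(Q or L) iff not U = True iff True = True
((Q or L) iff not U) and P = True and False = False
not S = not True = False
S -> U = True -> False = False
not S -> (S -> U) = False -> False = True
(((Q or L) iff not U) and P) nand (not S -> (S -> U)) = False nand True = True
Hence (C) is true.

Count: 2.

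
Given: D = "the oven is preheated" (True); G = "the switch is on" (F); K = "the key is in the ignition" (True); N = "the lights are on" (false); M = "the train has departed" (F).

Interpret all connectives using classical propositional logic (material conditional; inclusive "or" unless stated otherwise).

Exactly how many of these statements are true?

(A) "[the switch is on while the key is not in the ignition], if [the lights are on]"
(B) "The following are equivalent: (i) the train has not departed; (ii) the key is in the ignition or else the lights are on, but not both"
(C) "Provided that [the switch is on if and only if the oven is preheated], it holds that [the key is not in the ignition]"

(A): This is N -> (G & ~K).

~K = ~T = F
G & ~K = F & F = F
N -> (G & ~K) = F -> F = T
Thus (A) is true.

(B): Parsed as ~M <-> (K xor N)

~M = ~F = T
K xor N = T xor F = T
~M <-> (K xor N) = T <-> T = T
Thus (B) is true.

(C): Parsed as (G <-> D) -> ~K

G <-> D = F <-> T = F
~K = ~T = F
(G <-> D) -> ~K = F -> F = T
Hence (C) is true.

3 of the 3 statements are true ((A), (B), (C)).

3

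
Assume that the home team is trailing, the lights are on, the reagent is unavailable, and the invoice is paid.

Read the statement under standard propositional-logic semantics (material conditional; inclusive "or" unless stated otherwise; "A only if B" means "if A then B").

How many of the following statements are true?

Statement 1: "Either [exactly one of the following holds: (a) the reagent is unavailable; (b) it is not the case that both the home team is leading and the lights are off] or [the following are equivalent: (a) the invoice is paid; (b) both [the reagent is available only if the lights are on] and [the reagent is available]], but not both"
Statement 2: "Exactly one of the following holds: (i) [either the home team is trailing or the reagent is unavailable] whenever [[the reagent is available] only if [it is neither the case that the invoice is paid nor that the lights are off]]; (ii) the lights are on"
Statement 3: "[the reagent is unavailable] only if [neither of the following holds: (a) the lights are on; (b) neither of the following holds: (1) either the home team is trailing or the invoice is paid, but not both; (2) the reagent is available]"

Let R = "the reagent is available" (False), P = "the home team is leading" (False), Q = "the lights are on" (True), S = "the invoice is paid" (True).

Statement 1: Parsed as (not R xor (P nand not Q)) xor (S iff ((R -> Q) and R))

not R = not False = True
not Q = not True = False
P nand not Q = False nand False = True
not R xor (P nand not Q) = True xor True = False
R -> Q = False -> True = True
(R -> Q) and R = True and False = False
S iff ((R -> Q) and R) = True iff False = False
(not R xor (P nand not Q)) xor (S iff ((R -> Q) and R)) = False xor False = False
Hence Statement 1 is false.

Statement 2: This is ((R -> (S nor not Q)) -> (not P or not R)) xor Q.

not Q = not True = False
S nor not Q = True nor False = False
R -> (S nor not Q) = False -> False = True
not P = not False = True
not R = not False = True
not P or not R = True or True = True
(R -> (S nor not Q)) -> (not P or not R) = True -> True = True
((R -> (S nor not Q)) -> (not P or not R)) xor Q = True xor True = False
Hence Statement 2 is false.

Statement 3: This is not R -> (Q nor ((not P xor S) nor R)).

not R = not False = True
not P = not False = True
not P xor S = True xor True = False
(not P xor S) nor R = False nor False = True
Q nor ((not P xor S) nor R) = True nor True = False
not R -> (Q nor ((not P xor S) nor R)) = True -> False = False
So Statement 3 is false.

True statements: 0 (none).

0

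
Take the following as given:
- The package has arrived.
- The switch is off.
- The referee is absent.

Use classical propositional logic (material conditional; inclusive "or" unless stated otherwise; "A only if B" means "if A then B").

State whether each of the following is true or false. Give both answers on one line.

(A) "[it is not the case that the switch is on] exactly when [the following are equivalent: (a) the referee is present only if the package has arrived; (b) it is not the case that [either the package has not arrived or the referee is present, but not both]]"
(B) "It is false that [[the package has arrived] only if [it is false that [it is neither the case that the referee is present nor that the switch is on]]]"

(A) true, (B) true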